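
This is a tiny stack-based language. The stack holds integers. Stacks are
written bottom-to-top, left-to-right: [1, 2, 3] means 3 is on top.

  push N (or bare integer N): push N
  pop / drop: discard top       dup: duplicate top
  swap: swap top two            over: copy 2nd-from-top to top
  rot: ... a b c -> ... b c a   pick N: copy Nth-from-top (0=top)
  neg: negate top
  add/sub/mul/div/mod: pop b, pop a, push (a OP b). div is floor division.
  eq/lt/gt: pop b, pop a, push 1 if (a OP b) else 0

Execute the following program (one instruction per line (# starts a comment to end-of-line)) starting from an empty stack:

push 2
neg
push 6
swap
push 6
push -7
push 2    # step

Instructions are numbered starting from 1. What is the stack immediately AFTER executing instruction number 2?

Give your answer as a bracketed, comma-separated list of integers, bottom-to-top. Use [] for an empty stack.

Step 1 ('push 2'): [2]
Step 2 ('neg'): [-2]

Answer: [-2]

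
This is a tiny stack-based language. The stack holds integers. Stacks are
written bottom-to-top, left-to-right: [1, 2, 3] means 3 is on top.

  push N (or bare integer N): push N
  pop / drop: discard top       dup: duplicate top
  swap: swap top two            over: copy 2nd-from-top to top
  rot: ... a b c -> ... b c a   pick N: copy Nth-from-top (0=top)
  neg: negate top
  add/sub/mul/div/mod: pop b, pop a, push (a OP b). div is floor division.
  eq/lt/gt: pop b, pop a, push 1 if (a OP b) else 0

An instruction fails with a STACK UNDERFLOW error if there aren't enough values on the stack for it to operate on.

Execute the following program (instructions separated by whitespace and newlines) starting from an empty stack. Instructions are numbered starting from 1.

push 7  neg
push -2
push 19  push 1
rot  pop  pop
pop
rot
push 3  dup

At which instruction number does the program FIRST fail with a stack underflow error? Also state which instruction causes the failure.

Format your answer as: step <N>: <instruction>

Answer: step 10: rot

Derivation:
Step 1 ('push 7'): stack = [7], depth = 1
Step 2 ('neg'): stack = [-7], depth = 1
Step 3 ('push -2'): stack = [-7, -2], depth = 2
Step 4 ('push 19'): stack = [-7, -2, 19], depth = 3
Step 5 ('push 1'): stack = [-7, -2, 19, 1], depth = 4
Step 6 ('rot'): stack = [-7, 19, 1, -2], depth = 4
Step 7 ('pop'): stack = [-7, 19, 1], depth = 3
Step 8 ('pop'): stack = [-7, 19], depth = 2
Step 9 ('pop'): stack = [-7], depth = 1
Step 10 ('rot'): needs 3 value(s) but depth is 1 — STACK UNDERFLOW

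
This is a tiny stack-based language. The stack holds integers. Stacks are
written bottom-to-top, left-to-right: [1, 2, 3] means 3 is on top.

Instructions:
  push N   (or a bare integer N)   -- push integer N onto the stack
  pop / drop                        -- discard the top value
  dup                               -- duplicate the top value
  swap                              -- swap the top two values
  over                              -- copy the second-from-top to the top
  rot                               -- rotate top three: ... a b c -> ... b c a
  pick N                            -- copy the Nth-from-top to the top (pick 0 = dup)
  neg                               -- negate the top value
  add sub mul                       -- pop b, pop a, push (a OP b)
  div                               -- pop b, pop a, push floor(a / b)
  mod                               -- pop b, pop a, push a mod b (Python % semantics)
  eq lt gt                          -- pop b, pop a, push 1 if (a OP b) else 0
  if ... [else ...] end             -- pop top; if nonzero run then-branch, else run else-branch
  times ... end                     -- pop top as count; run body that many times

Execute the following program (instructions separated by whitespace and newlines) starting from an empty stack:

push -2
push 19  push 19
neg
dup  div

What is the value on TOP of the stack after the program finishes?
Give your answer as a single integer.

Answer: 1

Derivation:
After 'push -2': [-2]
After 'push 19': [-2, 19]
After 'push 19': [-2, 19, 19]
After 'neg': [-2, 19, -19]
After 'dup': [-2, 19, -19, -19]
After 'div': [-2, 19, 1]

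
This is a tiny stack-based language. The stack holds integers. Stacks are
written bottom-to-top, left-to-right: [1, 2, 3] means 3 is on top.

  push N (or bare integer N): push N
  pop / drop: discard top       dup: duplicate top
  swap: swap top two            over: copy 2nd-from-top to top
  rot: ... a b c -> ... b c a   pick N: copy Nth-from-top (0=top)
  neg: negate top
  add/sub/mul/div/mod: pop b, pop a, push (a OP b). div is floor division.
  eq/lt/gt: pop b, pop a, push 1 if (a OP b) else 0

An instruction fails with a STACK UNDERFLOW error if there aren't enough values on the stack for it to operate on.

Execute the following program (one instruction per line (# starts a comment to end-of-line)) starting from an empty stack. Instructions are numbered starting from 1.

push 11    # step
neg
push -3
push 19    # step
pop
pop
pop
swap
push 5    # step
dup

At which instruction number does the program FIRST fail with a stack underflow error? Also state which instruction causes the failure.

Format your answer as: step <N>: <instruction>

Step 1 ('push 11'): stack = [11], depth = 1
Step 2 ('neg'): stack = [-11], depth = 1
Step 3 ('push -3'): stack = [-11, -3], depth = 2
Step 4 ('push 19'): stack = [-11, -3, 19], depth = 3
Step 5 ('pop'): stack = [-11, -3], depth = 2
Step 6 ('pop'): stack = [-11], depth = 1
Step 7 ('pop'): stack = [], depth = 0
Step 8 ('swap'): needs 2 value(s) but depth is 0 — STACK UNDERFLOW

Answer: step 8: swap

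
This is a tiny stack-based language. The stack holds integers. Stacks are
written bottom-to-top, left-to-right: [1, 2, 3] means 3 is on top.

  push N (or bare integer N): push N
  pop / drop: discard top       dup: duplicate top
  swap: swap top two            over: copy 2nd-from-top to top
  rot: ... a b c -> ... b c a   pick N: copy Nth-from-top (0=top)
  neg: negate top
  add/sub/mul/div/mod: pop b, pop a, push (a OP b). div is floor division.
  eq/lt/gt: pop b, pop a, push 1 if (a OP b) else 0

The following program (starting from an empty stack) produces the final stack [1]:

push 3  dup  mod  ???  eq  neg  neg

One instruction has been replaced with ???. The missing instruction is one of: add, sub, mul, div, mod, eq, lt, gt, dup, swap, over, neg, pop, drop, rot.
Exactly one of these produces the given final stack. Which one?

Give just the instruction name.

Answer: dup

Derivation:
Stack before ???: [0]
Stack after ???:  [0, 0]
The instruction that transforms [0] -> [0, 0] is: dup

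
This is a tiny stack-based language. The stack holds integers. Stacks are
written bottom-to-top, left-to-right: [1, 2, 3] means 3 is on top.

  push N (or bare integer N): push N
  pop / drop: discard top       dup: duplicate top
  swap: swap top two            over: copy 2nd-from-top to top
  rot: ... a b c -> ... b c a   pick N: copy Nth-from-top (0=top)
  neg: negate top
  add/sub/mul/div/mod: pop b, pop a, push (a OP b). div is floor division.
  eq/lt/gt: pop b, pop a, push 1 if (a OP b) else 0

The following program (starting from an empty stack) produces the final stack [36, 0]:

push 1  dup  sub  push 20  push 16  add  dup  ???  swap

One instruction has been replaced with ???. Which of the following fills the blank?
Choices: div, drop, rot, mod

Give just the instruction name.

Answer: drop

Derivation:
Stack before ???: [0, 36, 36]
Stack after ???:  [0, 36]
Checking each choice:
  div: produces [1, 0]
  drop: MATCH
  rot: produces [36, 0, 36]
  mod: produces [0, 0]


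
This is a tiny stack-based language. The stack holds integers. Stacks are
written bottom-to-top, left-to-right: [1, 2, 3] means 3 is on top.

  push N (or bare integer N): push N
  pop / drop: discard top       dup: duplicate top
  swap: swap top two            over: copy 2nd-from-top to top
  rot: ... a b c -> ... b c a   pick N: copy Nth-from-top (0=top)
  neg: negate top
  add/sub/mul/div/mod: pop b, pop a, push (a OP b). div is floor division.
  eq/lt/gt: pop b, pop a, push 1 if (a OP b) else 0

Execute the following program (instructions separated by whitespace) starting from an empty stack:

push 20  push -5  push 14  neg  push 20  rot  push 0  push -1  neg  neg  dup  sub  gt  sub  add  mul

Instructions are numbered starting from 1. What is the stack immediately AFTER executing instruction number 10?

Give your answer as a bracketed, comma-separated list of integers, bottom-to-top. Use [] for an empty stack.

Answer: [20, -14, 20, -5, 0, -1]

Derivation:
Step 1 ('push 20'): [20]
Step 2 ('push -5'): [20, -5]
Step 3 ('push 14'): [20, -5, 14]
Step 4 ('neg'): [20, -5, -14]
Step 5 ('push 20'): [20, -5, -14, 20]
Step 6 ('rot'): [20, -14, 20, -5]
Step 7 ('push 0'): [20, -14, 20, -5, 0]
Step 8 ('push -1'): [20, -14, 20, -5, 0, -1]
Step 9 ('neg'): [20, -14, 20, -5, 0, 1]
Step 10 ('neg'): [20, -14, 20, -5, 0, -1]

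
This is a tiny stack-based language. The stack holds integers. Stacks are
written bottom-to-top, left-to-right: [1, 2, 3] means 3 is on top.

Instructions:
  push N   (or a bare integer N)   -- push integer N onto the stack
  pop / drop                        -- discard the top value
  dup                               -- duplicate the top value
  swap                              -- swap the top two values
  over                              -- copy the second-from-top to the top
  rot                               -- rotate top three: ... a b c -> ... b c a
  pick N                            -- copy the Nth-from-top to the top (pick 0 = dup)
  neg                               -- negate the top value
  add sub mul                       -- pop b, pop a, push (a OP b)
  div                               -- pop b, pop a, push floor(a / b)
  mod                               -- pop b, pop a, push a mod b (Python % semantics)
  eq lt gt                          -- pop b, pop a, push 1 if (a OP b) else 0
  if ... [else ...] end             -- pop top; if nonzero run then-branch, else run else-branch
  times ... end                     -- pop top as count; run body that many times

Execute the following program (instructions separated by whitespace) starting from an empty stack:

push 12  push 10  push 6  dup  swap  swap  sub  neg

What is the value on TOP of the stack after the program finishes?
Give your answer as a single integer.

Answer: 0

Derivation:
After 'push 12': [12]
After 'push 10': [12, 10]
After 'push 6': [12, 10, 6]
After 'dup': [12, 10, 6, 6]
After 'swap': [12, 10, 6, 6]
After 'swap': [12, 10, 6, 6]
After 'sub': [12, 10, 0]
After 'neg': [12, 10, 0]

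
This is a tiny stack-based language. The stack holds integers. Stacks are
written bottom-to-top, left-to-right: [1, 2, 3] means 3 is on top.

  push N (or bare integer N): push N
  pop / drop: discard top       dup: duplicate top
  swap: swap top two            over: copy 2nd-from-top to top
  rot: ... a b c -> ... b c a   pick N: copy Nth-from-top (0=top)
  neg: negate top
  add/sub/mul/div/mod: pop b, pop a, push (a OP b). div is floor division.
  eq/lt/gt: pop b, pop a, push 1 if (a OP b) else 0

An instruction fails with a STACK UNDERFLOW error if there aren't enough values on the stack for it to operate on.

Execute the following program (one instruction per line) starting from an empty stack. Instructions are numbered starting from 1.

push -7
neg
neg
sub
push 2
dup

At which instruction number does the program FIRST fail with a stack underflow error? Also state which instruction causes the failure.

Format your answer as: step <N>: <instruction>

Answer: step 4: sub

Derivation:
Step 1 ('push -7'): stack = [-7], depth = 1
Step 2 ('neg'): stack = [7], depth = 1
Step 3 ('neg'): stack = [-7], depth = 1
Step 4 ('sub'): needs 2 value(s) but depth is 1 — STACK UNDERFLOW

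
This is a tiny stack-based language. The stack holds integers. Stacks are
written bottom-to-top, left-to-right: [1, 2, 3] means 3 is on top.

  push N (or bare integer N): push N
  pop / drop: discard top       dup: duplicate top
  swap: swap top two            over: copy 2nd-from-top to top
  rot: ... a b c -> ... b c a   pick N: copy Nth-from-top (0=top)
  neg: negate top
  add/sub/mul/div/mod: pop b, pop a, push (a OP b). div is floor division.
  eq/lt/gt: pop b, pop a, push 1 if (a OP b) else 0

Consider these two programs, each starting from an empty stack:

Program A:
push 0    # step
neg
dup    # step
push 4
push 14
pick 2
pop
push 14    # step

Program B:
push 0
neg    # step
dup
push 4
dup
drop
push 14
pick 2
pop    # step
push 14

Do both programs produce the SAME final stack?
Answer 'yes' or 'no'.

Answer: yes

Derivation:
Program A trace:
  After 'push 0': [0]
  After 'neg': [0]
  After 'dup': [0, 0]
  After 'push 4': [0, 0, 4]
  After 'push 14': [0, 0, 4, 14]
  After 'pick 2': [0, 0, 4, 14, 0]
  After 'pop': [0, 0, 4, 14]
  After 'push 14': [0, 0, 4, 14, 14]
Program A final stack: [0, 0, 4, 14, 14]

Program B trace:
  After 'push 0': [0]
  After 'neg': [0]
  After 'dup': [0, 0]
  After 'push 4': [0, 0, 4]
  After 'dup': [0, 0, 4, 4]
  After 'drop': [0, 0, 4]
  After 'push 14': [0, 0, 4, 14]
  After 'pick 2': [0, 0, 4, 14, 0]
  After 'pop': [0, 0, 4, 14]
  After 'push 14': [0, 0, 4, 14, 14]
Program B final stack: [0, 0, 4, 14, 14]
Same: yes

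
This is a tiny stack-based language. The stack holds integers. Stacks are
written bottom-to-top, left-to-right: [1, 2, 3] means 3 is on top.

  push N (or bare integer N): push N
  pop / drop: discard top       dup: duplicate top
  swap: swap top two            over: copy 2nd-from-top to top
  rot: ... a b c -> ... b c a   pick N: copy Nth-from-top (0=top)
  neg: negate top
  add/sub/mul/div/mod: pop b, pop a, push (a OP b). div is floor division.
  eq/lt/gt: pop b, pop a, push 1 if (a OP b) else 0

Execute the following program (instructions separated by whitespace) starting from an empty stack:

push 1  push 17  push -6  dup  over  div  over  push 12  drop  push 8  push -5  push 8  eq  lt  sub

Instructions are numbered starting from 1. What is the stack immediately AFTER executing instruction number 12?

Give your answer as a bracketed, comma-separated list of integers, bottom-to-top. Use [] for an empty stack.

Step 1 ('push 1'): [1]
Step 2 ('push 17'): [1, 17]
Step 3 ('push -6'): [1, 17, -6]
Step 4 ('dup'): [1, 17, -6, -6]
Step 5 ('over'): [1, 17, -6, -6, -6]
Step 6 ('div'): [1, 17, -6, 1]
Step 7 ('over'): [1, 17, -6, 1, -6]
Step 8 ('push 12'): [1, 17, -6, 1, -6, 12]
Step 9 ('drop'): [1, 17, -6, 1, -6]
Step 10 ('push 8'): [1, 17, -6, 1, -6, 8]
Step 11 ('push -5'): [1, 17, -6, 1, -6, 8, -5]
Step 12 ('push 8'): [1, 17, -6, 1, -6, 8, -5, 8]

Answer: [1, 17, -6, 1, -6, 8, -5, 8]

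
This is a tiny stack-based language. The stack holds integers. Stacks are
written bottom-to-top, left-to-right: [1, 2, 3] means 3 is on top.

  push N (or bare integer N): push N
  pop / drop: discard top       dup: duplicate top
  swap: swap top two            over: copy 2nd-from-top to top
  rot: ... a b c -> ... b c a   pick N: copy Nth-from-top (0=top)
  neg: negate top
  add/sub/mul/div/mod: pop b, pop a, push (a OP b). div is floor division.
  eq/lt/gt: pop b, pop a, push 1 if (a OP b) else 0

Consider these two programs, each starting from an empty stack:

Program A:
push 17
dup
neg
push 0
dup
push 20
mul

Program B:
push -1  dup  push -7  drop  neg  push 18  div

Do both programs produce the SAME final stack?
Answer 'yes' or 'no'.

Answer: no

Derivation:
Program A trace:
  After 'push 17': [17]
  After 'dup': [17, 17]
  After 'neg': [17, -17]
  After 'push 0': [17, -17, 0]
  After 'dup': [17, -17, 0, 0]
  After 'push 20': [17, -17, 0, 0, 20]
  After 'mul': [17, -17, 0, 0]
Program A final stack: [17, -17, 0, 0]

Program B trace:
  After 'push -1': [-1]
  After 'dup': [-1, -1]
  After 'push -7': [-1, -1, -7]
  After 'drop': [-1, -1]
  After 'neg': [-1, 1]
  After 'push 18': [-1, 1, 18]
  After 'div': [-1, 0]
Program B final stack: [-1, 0]
Same: no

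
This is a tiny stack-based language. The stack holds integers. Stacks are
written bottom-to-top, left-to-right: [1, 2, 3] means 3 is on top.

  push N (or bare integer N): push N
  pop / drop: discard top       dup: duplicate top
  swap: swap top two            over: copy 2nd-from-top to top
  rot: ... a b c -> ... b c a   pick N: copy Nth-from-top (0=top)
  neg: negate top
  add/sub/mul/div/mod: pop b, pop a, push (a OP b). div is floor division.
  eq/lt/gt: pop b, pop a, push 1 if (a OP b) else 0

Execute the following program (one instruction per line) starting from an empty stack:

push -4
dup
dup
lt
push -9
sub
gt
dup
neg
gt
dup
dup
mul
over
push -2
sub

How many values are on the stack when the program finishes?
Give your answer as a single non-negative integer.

After 'push -4': stack = [-4] (depth 1)
After 'dup': stack = [-4, -4] (depth 2)
After 'dup': stack = [-4, -4, -4] (depth 3)
After 'lt': stack = [-4, 0] (depth 2)
After 'push -9': stack = [-4, 0, -9] (depth 3)
After 'sub': stack = [-4, 9] (depth 2)
After 'gt': stack = [0] (depth 1)
After 'dup': stack = [0, 0] (depth 2)
After 'neg': stack = [0, 0] (depth 2)
After 'gt': stack = [0] (depth 1)
After 'dup': stack = [0, 0] (depth 2)
After 'dup': stack = [0, 0, 0] (depth 3)
After 'mul': stack = [0, 0] (depth 2)
After 'over': stack = [0, 0, 0] (depth 3)
After 'push -2': stack = [0, 0, 0, -2] (depth 4)
After 'sub': stack = [0, 0, 2] (depth 3)

Answer: 3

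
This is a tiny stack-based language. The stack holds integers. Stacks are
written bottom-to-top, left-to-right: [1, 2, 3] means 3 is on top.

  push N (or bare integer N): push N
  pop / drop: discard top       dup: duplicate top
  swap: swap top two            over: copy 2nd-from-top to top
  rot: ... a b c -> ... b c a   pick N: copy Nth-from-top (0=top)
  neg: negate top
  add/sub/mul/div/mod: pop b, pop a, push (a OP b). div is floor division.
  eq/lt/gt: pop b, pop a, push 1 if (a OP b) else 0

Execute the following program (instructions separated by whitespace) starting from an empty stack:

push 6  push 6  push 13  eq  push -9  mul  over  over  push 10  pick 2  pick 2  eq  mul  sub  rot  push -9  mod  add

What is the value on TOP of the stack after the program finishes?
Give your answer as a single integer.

After 'push 6': [6]
After 'push 6': [6, 6]
After 'push 13': [6, 6, 13]
After 'eq': [6, 0]
After 'push -9': [6, 0, -9]
After 'mul': [6, 0]
After 'over': [6, 0, 6]
After 'over': [6, 0, 6, 0]
After 'push 10': [6, 0, 6, 0, 10]
After 'pick 2': [6, 0, 6, 0, 10, 6]
After 'pick 2': [6, 0, 6, 0, 10, 6, 0]
After 'eq': [6, 0, 6, 0, 10, 0]
After 'mul': [6, 0, 6, 0, 0]
After 'sub': [6, 0, 6, 0]
After 'rot': [6, 6, 0, 0]
After 'push -9': [6, 6, 0, 0, -9]
After 'mod': [6, 6, 0, 0]
After 'add': [6, 6, 0]

Answer: 0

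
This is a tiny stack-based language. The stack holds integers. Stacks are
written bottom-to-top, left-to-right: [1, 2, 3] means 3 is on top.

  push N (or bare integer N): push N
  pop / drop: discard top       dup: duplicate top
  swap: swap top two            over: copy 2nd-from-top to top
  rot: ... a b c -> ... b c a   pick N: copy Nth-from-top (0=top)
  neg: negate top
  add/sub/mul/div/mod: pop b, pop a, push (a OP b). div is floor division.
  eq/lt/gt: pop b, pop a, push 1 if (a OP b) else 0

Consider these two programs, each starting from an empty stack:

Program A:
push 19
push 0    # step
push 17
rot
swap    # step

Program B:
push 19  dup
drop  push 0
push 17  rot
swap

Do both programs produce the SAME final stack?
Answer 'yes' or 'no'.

Program A trace:
  After 'push 19': [19]
  After 'push 0': [19, 0]
  After 'push 17': [19, 0, 17]
  After 'rot': [0, 17, 19]
  After 'swap': [0, 19, 17]
Program A final stack: [0, 19, 17]

Program B trace:
  After 'push 19': [19]
  After 'dup': [19, 19]
  After 'drop': [19]
  After 'push 0': [19, 0]
  After 'push 17': [19, 0, 17]
  After 'rot': [0, 17, 19]
  After 'swap': [0, 19, 17]
Program B final stack: [0, 19, 17]
Same: yes

Answer: yes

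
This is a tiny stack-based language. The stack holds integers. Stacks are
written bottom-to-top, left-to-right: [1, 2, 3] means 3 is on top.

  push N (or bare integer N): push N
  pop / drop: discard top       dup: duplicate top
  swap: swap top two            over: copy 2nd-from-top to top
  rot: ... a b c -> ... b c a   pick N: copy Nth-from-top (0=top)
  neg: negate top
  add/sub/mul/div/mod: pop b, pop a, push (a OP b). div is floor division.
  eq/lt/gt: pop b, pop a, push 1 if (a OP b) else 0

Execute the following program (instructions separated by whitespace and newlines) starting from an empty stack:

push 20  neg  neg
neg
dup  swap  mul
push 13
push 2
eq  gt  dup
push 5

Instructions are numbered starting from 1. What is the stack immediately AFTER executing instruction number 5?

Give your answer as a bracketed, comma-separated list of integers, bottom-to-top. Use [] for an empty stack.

Answer: [-20, -20]

Derivation:
Step 1 ('push 20'): [20]
Step 2 ('neg'): [-20]
Step 3 ('neg'): [20]
Step 4 ('neg'): [-20]
Step 5 ('dup'): [-20, -20]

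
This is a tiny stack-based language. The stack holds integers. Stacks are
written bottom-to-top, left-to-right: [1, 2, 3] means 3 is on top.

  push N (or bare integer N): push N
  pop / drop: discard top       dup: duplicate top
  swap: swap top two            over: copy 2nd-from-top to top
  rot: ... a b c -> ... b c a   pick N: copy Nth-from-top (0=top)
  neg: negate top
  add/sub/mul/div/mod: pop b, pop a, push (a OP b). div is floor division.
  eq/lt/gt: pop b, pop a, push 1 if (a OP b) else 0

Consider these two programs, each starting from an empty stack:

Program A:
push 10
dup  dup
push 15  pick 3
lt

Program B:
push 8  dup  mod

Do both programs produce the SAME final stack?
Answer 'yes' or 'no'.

Answer: no

Derivation:
Program A trace:
  After 'push 10': [10]
  After 'dup': [10, 10]
  After 'dup': [10, 10, 10]
  After 'push 15': [10, 10, 10, 15]
  After 'pick 3': [10, 10, 10, 15, 10]
  After 'lt': [10, 10, 10, 0]
Program A final stack: [10, 10, 10, 0]

Program B trace:
  After 'push 8': [8]
  After 'dup': [8, 8]
  After 'mod': [0]
Program B final stack: [0]
Same: no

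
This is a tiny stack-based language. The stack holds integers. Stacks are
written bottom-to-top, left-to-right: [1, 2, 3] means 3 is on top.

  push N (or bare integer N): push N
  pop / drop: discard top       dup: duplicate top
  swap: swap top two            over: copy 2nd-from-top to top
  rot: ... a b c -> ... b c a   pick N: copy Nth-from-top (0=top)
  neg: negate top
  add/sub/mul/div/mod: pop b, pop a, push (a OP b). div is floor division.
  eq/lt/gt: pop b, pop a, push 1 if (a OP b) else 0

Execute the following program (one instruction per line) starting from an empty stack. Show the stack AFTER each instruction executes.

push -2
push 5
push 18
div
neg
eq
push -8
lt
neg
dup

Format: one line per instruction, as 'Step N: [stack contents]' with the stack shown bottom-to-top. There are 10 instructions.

Step 1: [-2]
Step 2: [-2, 5]
Step 3: [-2, 5, 18]
Step 4: [-2, 0]
Step 5: [-2, 0]
Step 6: [0]
Step 7: [0, -8]
Step 8: [0]
Step 9: [0]
Step 10: [0, 0]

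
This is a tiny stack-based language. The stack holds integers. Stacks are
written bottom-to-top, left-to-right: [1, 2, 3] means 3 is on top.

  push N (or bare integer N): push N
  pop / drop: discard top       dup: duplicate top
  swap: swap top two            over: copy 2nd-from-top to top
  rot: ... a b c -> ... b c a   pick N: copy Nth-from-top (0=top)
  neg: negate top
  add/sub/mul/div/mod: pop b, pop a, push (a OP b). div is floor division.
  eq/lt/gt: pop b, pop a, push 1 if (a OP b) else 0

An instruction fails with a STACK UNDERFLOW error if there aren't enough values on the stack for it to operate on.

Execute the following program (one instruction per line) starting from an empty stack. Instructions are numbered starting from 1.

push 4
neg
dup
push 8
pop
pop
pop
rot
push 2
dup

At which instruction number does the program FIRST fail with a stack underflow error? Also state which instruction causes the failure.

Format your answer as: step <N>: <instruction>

Step 1 ('push 4'): stack = [4], depth = 1
Step 2 ('neg'): stack = [-4], depth = 1
Step 3 ('dup'): stack = [-4, -4], depth = 2
Step 4 ('push 8'): stack = [-4, -4, 8], depth = 3
Step 5 ('pop'): stack = [-4, -4], depth = 2
Step 6 ('pop'): stack = [-4], depth = 1
Step 7 ('pop'): stack = [], depth = 0
Step 8 ('rot'): needs 3 value(s) but depth is 0 — STACK UNDERFLOW

Answer: step 8: rot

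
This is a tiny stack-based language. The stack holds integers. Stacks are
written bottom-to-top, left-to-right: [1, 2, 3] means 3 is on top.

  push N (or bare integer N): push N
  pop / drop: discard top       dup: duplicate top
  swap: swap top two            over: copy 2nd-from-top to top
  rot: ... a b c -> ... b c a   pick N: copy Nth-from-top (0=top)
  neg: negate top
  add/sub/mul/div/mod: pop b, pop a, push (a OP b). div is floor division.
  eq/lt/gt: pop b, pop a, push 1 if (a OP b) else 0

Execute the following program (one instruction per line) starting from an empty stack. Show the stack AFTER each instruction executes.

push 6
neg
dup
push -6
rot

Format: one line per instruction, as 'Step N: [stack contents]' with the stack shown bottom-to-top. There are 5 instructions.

Step 1: [6]
Step 2: [-6]
Step 3: [-6, -6]
Step 4: [-6, -6, -6]
Step 5: [-6, -6, -6]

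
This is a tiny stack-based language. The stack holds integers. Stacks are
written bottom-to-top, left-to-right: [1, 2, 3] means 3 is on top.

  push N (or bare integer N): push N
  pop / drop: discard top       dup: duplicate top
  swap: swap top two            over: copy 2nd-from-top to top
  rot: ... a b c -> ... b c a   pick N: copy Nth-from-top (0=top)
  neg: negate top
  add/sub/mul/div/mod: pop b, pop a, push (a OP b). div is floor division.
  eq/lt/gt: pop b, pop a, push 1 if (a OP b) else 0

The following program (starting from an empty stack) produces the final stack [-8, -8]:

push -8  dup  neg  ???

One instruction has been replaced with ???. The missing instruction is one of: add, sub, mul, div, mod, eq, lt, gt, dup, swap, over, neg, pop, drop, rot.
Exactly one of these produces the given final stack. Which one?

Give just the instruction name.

Answer: neg

Derivation:
Stack before ???: [-8, 8]
Stack after ???:  [-8, -8]
The instruction that transforms [-8, 8] -> [-8, -8] is: neg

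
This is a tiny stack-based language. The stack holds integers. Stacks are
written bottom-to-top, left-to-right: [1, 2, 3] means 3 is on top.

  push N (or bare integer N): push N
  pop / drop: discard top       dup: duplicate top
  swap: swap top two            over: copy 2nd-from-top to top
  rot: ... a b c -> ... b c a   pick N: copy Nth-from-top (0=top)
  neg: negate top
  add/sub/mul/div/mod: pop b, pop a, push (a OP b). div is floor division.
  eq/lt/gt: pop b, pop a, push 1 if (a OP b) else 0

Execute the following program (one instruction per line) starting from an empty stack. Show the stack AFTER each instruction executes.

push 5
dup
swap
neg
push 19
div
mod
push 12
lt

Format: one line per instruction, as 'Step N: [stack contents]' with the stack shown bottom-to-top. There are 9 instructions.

Step 1: [5]
Step 2: [5, 5]
Step 3: [5, 5]
Step 4: [5, -5]
Step 5: [5, -5, 19]
Step 6: [5, -1]
Step 7: [0]
Step 8: [0, 12]
Step 9: [1]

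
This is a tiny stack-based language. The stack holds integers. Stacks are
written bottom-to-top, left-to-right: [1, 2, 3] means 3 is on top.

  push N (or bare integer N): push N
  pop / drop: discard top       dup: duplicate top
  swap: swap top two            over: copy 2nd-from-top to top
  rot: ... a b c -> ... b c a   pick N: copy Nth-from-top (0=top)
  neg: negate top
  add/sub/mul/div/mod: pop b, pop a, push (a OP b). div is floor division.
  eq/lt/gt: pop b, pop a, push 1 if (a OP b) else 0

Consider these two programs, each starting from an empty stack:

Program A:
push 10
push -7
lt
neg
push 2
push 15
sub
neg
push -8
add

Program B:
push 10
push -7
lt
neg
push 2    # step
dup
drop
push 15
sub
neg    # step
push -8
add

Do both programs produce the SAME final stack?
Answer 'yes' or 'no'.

Answer: yes

Derivation:
Program A trace:
  After 'push 10': [10]
  After 'push -7': [10, -7]
  After 'lt': [0]
  After 'neg': [0]
  After 'push 2': [0, 2]
  After 'push 15': [0, 2, 15]
  After 'sub': [0, -13]
  After 'neg': [0, 13]
  After 'push -8': [0, 13, -8]
  After 'add': [0, 5]
Program A final stack: [0, 5]

Program B trace:
  After 'push 10': [10]
  After 'push -7': [10, -7]
  After 'lt': [0]
  After 'neg': [0]
  After 'push 2': [0, 2]
  After 'dup': [0, 2, 2]
  After 'drop': [0, 2]
  After 'push 15': [0, 2, 15]
  After 'sub': [0, -13]
  After 'neg': [0, 13]
  After 'push -8': [0, 13, -8]
  After 'add': [0, 5]
Program B final stack: [0, 5]
Same: yes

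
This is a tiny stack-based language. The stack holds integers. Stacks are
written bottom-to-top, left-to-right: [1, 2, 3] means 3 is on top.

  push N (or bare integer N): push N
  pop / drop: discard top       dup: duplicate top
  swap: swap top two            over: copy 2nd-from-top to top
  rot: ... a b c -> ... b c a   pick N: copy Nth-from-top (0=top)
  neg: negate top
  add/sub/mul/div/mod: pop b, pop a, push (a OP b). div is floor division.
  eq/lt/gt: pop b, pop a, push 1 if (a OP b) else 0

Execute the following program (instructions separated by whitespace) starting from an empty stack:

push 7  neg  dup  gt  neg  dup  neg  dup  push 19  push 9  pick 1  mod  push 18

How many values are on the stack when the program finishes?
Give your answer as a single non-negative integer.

After 'push 7': stack = [7] (depth 1)
After 'neg': stack = [-7] (depth 1)
After 'dup': stack = [-7, -7] (depth 2)
After 'gt': stack = [0] (depth 1)
After 'neg': stack = [0] (depth 1)
After 'dup': stack = [0, 0] (depth 2)
After 'neg': stack = [0, 0] (depth 2)
After 'dup': stack = [0, 0, 0] (depth 3)
After 'push 19': stack = [0, 0, 0, 19] (depth 4)
After 'push 9': stack = [0, 0, 0, 19, 9] (depth 5)
After 'pick 1': stack = [0, 0, 0, 19, 9, 19] (depth 6)
After 'mod': stack = [0, 0, 0, 19, 9] (depth 5)
After 'push 18': stack = [0, 0, 0, 19, 9, 18] (depth 6)

Answer: 6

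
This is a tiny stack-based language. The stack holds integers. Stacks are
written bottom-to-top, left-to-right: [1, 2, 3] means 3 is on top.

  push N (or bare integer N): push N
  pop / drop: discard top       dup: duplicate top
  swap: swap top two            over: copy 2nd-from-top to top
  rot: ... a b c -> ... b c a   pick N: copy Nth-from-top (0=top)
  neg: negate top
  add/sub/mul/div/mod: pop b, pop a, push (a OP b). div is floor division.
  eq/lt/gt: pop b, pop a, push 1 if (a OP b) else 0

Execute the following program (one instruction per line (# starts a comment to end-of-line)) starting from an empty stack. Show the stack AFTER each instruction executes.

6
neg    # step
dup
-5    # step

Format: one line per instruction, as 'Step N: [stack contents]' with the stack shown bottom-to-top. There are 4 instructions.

Step 1: [6]
Step 2: [-6]
Step 3: [-6, -6]
Step 4: [-6, -6, -5]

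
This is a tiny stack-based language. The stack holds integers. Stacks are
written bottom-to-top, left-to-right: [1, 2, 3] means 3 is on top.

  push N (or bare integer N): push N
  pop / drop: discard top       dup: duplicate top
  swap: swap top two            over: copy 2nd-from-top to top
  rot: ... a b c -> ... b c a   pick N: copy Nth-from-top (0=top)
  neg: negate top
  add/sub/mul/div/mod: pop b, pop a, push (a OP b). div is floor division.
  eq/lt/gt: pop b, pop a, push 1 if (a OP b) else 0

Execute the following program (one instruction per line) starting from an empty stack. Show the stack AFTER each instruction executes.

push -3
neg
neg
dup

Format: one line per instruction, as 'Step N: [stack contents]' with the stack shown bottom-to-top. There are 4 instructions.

Step 1: [-3]
Step 2: [3]
Step 3: [-3]
Step 4: [-3, -3]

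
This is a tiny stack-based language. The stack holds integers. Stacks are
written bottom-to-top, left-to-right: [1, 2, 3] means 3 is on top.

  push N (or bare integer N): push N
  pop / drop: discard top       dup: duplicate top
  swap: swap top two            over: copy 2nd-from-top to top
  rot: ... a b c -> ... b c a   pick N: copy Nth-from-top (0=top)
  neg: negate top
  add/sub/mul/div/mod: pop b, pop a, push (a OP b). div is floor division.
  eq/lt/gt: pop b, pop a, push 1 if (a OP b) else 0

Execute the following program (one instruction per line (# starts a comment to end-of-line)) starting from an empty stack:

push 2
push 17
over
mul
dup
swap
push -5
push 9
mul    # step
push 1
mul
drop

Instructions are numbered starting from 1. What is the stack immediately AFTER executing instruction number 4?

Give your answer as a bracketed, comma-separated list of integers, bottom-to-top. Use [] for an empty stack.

Answer: [2, 34]

Derivation:
Step 1 ('push 2'): [2]
Step 2 ('push 17'): [2, 17]
Step 3 ('over'): [2, 17, 2]
Step 4 ('mul'): [2, 34]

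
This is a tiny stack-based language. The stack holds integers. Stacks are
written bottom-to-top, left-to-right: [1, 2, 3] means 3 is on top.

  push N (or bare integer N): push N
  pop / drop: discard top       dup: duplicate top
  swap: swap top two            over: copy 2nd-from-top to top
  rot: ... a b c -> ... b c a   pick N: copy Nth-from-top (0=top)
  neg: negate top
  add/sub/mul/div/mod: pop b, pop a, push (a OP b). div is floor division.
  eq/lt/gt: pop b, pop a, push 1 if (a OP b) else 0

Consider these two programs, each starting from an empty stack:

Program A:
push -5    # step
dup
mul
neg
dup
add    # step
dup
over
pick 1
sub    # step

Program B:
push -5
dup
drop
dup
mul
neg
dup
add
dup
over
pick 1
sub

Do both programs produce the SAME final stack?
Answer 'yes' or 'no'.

Program A trace:
  After 'push -5': [-5]
  After 'dup': [-5, -5]
  After 'mul': [25]
  After 'neg': [-25]
  After 'dup': [-25, -25]
  After 'add': [-50]
  After 'dup': [-50, -50]
  After 'over': [-50, -50, -50]
  After 'pick 1': [-50, -50, -50, -50]
  After 'sub': [-50, -50, 0]
Program A final stack: [-50, -50, 0]

Program B trace:
  After 'push -5': [-5]
  After 'dup': [-5, -5]
  After 'drop': [-5]
  After 'dup': [-5, -5]
  After 'mul': [25]
  After 'neg': [-25]
  After 'dup': [-25, -25]
  After 'add': [-50]
  After 'dup': [-50, -50]
  After 'over': [-50, -50, -50]
  After 'pick 1': [-50, -50, -50, -50]
  After 'sub': [-50, -50, 0]
Program B final stack: [-50, -50, 0]
Same: yes

Answer: yes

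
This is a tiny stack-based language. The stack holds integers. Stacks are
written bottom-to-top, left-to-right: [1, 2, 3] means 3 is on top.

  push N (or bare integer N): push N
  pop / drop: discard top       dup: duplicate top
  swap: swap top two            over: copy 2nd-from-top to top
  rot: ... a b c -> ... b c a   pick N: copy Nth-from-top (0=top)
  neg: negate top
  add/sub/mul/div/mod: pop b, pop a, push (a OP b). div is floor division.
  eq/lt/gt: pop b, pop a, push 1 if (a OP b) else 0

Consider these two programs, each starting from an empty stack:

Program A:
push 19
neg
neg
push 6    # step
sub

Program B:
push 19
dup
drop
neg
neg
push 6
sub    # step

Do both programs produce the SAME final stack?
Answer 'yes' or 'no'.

Program A trace:
  After 'push 19': [19]
  After 'neg': [-19]
  After 'neg': [19]
  After 'push 6': [19, 6]
  After 'sub': [13]
Program A final stack: [13]

Program B trace:
  After 'push 19': [19]
  After 'dup': [19, 19]
  After 'drop': [19]
  After 'neg': [-19]
  After 'neg': [19]
  After 'push 6': [19, 6]
  After 'sub': [13]
Program B final stack: [13]
Same: yes

Answer: yes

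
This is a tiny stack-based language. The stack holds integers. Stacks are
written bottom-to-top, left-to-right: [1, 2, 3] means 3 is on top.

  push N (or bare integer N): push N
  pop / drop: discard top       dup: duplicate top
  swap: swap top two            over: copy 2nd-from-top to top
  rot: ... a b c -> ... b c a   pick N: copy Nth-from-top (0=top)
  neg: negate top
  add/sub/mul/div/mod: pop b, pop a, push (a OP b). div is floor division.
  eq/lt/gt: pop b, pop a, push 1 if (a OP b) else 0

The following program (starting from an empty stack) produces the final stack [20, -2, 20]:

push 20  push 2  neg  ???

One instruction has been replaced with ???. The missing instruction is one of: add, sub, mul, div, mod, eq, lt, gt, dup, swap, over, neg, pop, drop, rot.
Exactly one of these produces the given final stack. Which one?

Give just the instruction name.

Stack before ???: [20, -2]
Stack after ???:  [20, -2, 20]
The instruction that transforms [20, -2] -> [20, -2, 20] is: over

Answer: over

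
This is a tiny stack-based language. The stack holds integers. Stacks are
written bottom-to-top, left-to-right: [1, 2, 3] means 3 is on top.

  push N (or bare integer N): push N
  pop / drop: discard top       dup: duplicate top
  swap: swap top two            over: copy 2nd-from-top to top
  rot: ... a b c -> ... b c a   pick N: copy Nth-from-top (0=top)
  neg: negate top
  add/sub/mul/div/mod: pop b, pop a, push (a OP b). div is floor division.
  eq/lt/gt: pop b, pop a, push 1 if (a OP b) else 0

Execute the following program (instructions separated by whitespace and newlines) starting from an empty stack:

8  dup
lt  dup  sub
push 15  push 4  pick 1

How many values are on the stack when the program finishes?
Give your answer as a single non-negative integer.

After 'push 8': stack = [8] (depth 1)
After 'dup': stack = [8, 8] (depth 2)
After 'lt': stack = [0] (depth 1)
After 'dup': stack = [0, 0] (depth 2)
After 'sub': stack = [0] (depth 1)
After 'push 15': stack = [0, 15] (depth 2)
After 'push 4': stack = [0, 15, 4] (depth 3)
After 'pick 1': stack = [0, 15, 4, 15] (depth 4)

Answer: 4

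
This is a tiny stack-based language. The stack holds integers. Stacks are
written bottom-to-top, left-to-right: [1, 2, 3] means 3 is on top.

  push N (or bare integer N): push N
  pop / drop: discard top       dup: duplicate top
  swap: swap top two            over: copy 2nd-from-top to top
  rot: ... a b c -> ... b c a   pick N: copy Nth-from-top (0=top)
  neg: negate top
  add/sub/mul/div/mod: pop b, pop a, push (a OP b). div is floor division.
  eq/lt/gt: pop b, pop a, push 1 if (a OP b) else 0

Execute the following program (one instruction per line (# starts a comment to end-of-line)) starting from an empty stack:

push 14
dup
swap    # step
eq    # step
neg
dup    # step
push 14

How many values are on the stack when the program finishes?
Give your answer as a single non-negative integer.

Answer: 3

Derivation:
After 'push 14': stack = [14] (depth 1)
After 'dup': stack = [14, 14] (depth 2)
After 'swap': stack = [14, 14] (depth 2)
After 'eq': stack = [1] (depth 1)
After 'neg': stack = [-1] (depth 1)
After 'dup': stack = [-1, -1] (depth 2)
After 'push 14': stack = [-1, -1, 14] (depth 3)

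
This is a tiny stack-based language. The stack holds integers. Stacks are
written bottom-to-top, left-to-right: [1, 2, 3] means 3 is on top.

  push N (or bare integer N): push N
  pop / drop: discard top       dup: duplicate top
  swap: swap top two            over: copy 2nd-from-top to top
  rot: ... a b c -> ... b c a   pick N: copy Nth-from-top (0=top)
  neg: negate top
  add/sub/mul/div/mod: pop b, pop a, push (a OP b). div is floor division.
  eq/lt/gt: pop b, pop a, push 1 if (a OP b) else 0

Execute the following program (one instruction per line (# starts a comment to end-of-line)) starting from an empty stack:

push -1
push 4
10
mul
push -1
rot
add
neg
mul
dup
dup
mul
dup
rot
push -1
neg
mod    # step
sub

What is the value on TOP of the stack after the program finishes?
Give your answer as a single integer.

After 'push -1': [-1]
After 'push 4': [-1, 4]
After 'push 10': [-1, 4, 10]
After 'mul': [-1, 40]
After 'push -1': [-1, 40, -1]
After 'rot': [40, -1, -1]
After 'add': [40, -2]
After 'neg': [40, 2]
After 'mul': [80]
After 'dup': [80, 80]
After 'dup': [80, 80, 80]
After 'mul': [80, 6400]
After 'dup': [80, 6400, 6400]
After 'rot': [6400, 6400, 80]
After 'push -1': [6400, 6400, 80, -1]
After 'neg': [6400, 6400, 80, 1]
After 'mod': [6400, 6400, 0]
After 'sub': [6400, 6400]

Answer: 6400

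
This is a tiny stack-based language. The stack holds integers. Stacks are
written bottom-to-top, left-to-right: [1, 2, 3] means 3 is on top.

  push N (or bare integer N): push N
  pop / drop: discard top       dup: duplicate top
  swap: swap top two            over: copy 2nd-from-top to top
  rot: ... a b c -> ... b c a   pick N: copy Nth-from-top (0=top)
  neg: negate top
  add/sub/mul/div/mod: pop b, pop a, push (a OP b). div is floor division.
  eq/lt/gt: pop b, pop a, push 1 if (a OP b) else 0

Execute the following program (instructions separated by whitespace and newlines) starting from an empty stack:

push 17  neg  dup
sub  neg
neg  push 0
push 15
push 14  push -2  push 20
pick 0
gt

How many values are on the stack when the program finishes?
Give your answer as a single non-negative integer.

Answer: 6

Derivation:
After 'push 17': stack = [17] (depth 1)
After 'neg': stack = [-17] (depth 1)
After 'dup': stack = [-17, -17] (depth 2)
After 'sub': stack = [0] (depth 1)
After 'neg': stack = [0] (depth 1)
After 'neg': stack = [0] (depth 1)
After 'push 0': stack = [0, 0] (depth 2)
After 'push 15': stack = [0, 0, 15] (depth 3)
After 'push 14': stack = [0, 0, 15, 14] (depth 4)
After 'push -2': stack = [0, 0, 15, 14, -2] (depth 5)
After 'push 20': stack = [0, 0, 15, 14, -2, 20] (depth 6)
After 'pick 0': stack = [0, 0, 15, 14, -2, 20, 20] (depth 7)
After 'gt': stack = [0, 0, 15, 14, -2, 0] (depth 6)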